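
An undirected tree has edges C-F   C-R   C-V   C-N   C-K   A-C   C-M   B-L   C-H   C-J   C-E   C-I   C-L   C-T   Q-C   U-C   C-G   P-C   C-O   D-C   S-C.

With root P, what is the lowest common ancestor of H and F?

C

Path H→root: H C P; path F→root: F C P.
First common node: C.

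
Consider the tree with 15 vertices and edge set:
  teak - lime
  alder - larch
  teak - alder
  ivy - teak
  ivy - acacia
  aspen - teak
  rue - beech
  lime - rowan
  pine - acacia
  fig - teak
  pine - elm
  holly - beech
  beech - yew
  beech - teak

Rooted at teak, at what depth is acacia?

Path from teak to acacia: teak–ivy–acacia, which has 2 edges.

2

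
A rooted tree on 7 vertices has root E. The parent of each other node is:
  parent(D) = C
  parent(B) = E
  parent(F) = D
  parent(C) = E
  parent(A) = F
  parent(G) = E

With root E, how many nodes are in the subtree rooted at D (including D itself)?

3

D's subtree: {D, F, A}, size 3.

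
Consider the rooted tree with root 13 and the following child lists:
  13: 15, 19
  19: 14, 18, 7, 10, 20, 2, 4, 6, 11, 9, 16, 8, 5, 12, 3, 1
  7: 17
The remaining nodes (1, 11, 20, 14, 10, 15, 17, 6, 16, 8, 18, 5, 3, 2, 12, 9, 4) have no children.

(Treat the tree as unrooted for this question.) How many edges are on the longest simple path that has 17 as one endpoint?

4

The node farthest from 17 is 15, via 17–7–19–13–15 — 4 edges.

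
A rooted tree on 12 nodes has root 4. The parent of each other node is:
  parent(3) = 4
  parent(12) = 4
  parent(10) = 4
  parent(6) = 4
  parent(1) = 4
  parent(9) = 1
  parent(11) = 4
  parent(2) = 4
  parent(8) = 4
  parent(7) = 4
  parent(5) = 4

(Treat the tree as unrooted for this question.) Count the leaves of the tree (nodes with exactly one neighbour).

10

Exactly 10 nodes have a single neighbour: 2, 3, 5, 6, 7, 8, 9, 10, 11, 12.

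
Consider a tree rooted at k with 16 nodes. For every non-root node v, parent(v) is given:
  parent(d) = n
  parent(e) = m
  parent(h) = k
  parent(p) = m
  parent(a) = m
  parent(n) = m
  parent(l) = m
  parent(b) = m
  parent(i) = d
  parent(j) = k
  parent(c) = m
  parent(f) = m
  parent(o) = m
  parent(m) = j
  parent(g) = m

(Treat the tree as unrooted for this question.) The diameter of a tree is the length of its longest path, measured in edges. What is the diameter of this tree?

Starting from h, a farthest node is i at distance 6.
One longest path: h - k - j - m - n - d - i.
So the diameter is 6.

6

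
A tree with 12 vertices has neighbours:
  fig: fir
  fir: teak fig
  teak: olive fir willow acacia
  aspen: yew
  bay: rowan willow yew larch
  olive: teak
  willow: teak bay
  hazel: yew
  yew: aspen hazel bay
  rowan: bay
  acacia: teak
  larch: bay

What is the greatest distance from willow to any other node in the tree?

The node farthest from willow is hazel (aspen, fig also at distance 3), via willow – bay – yew – hazel — 3 edges.

3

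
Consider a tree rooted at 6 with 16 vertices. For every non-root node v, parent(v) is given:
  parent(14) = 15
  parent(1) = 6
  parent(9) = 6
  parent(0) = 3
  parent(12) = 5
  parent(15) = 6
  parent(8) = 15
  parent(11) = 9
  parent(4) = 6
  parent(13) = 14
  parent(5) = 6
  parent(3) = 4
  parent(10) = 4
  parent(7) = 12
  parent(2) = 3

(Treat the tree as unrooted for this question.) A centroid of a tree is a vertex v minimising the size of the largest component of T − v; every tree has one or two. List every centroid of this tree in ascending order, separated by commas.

Delete 6: the remaining components have sizes 5, 4, 3, 2, 1. Max 5 ≤ 8, so 6 is a centroid.
Every other node leaves some component of size > 8, so the centroid is unique.

6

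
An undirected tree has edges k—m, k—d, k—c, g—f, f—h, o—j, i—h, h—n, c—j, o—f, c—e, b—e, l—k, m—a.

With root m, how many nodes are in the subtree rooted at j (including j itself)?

7

The subtree rooted at j contains: j, o, f, h, g, n, i — 7 nodes.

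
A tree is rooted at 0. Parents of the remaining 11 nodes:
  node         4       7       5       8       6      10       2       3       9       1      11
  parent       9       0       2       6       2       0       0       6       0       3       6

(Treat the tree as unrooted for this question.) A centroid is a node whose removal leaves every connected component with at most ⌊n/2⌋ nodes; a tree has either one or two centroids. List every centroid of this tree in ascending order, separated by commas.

Removing 2 splits the tree into components of sizes 5, 5, 1; the largest is 5 ≤ ⌊12/2⌋ = 6.
No neighbour of 2 does as well, so 2 is the unique centroid.

2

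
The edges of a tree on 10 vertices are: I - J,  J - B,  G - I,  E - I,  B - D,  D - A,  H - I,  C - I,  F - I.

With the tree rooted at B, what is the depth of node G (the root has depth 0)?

Path from B to G: B – J – I – G, which has 3 edges.

3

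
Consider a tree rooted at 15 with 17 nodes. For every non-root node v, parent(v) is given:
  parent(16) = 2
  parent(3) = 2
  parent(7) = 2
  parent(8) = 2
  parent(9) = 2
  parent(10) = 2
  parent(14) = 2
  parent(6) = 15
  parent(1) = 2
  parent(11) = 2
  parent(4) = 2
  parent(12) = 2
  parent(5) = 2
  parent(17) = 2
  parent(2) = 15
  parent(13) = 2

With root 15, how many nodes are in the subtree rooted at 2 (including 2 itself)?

15

2's subtree: {2, 13, 11, 9, 10, 4, 5, 3, 16, 14, 1, 12, 17, 7, 8}, size 15.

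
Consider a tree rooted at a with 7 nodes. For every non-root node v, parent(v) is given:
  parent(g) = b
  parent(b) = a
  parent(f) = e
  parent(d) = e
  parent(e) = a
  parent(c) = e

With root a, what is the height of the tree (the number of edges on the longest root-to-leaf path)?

A deepest node is g, reached by a → b → g.
That path has 2 edges, so the height is 2.

2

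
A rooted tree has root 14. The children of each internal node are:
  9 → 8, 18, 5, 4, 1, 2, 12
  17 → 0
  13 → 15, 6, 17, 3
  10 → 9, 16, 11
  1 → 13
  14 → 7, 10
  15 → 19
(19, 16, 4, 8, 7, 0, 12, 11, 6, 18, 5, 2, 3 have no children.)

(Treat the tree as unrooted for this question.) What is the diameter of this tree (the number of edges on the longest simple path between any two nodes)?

BFS from 7 reaches 0 last, at distance 7; BFS from 0 confirms no node is farther.
Path: 7-14-10-9-1-13-17-0.

7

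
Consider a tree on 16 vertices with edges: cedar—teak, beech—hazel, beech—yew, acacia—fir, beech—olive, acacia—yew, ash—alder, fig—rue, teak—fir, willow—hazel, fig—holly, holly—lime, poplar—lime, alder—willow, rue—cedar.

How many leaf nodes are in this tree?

Degree-1 nodes: ash, olive, poplar — 3 of them.

3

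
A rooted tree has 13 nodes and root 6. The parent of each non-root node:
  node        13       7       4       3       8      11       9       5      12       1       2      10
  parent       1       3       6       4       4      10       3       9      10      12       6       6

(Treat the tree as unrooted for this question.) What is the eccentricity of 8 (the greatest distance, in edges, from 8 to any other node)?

The node farthest from 8 is 13, via 8-4-6-10-12-1-13 — 6 edges.

6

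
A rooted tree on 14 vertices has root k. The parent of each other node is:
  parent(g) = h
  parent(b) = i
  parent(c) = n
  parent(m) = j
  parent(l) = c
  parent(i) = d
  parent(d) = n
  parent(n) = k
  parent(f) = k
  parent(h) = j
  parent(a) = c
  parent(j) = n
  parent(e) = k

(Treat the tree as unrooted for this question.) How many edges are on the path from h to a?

4

Walking from h: h–j–n–c–a. Length 4.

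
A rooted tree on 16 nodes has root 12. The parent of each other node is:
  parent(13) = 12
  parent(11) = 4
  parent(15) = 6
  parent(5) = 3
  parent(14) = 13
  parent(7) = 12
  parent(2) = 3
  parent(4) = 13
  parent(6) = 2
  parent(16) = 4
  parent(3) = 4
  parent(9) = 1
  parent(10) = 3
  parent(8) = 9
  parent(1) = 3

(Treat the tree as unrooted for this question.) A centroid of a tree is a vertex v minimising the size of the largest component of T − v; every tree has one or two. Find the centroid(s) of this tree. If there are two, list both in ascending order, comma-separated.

3

If 3 is removed the pieces have sizes 7, 3, 3, 1, 1, all ≤ ⌊16/2⌋ = 8.
No neighbour of 3 does as well, so 3 is the unique centroid.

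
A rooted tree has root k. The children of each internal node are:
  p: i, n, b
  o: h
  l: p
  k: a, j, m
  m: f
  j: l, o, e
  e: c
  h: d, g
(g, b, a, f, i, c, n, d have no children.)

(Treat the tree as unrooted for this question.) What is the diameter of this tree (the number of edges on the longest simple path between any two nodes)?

6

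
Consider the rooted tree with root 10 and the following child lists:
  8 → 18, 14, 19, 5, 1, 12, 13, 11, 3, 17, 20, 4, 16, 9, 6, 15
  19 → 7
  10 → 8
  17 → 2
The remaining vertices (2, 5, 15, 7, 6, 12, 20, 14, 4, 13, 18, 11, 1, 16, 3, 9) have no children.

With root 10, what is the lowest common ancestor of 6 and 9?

6's ancestor chain is 6, 8, 10 and 9's is 9, 8, 10; they first meet at 8.

8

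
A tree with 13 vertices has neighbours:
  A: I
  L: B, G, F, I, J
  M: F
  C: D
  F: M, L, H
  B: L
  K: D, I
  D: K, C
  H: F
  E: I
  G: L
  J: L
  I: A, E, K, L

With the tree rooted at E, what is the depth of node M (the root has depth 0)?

Path from E to M: E–I–L–F–M, which has 4 edges.

4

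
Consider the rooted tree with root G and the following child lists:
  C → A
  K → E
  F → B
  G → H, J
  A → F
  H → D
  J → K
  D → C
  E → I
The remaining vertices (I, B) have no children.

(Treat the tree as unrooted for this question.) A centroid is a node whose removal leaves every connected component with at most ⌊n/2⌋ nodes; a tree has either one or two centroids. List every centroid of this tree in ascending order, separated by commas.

If H is removed the pieces have sizes 5, 5, all ≤ ⌊11/2⌋ = 5.
No neighbour of H does as well, so H is the unique centroid.

H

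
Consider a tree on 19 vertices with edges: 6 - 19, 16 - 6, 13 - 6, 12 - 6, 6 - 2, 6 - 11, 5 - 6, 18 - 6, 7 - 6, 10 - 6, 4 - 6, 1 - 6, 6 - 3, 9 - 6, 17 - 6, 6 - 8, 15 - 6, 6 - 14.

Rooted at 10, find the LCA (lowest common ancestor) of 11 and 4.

11's ancestor chain is 11, 6, 10 and 4's is 4, 6, 10; they first meet at 6.

6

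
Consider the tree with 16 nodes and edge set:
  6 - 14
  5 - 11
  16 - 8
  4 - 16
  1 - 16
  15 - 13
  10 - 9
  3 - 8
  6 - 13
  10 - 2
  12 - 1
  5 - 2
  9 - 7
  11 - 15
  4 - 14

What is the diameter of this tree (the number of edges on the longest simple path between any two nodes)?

13

BFS from 7 reaches 3 last, at distance 13; BFS from 3 confirms no node is farther.
Path: 7–9–10–2–5–11–15–13–6–14–4–16–8–3.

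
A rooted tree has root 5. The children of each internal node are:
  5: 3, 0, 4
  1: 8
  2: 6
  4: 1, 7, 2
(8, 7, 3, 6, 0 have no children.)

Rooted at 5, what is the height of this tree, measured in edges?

A deepest node is 8, reached by 5 – 4 – 1 – 8.
That path has 3 edges, so the height is 3.

3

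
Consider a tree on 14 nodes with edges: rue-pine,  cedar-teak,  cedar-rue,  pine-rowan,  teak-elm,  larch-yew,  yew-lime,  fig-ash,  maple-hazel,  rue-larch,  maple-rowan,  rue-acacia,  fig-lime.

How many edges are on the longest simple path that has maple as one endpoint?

Distances from maple peak at 8, attained at ash.
maple–rowan–pine–rue–larch–yew–lime–fig–ash

8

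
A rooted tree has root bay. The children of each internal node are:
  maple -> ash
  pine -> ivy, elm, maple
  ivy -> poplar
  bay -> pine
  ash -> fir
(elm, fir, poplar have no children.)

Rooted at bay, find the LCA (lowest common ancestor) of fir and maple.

maple

fir's ancestor chain is fir, ash, maple, pine, bay and maple's is maple, pine, bay; they first meet at maple.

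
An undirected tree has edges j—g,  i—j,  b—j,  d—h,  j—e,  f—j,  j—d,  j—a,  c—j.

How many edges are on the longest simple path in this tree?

3

Starting from h, a farthest node is b at distance 3.
One longest path: h-d-j-b.
So the diameter is 3.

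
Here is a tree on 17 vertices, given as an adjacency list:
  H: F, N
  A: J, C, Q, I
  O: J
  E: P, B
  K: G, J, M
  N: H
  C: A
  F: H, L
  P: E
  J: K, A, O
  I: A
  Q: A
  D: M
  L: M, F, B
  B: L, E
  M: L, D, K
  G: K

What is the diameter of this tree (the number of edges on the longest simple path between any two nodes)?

8

BFS from P reaches C last, at distance 8; BFS from C confirms no node is farther.
Path: P – E – B – L – M – K – J – A – C.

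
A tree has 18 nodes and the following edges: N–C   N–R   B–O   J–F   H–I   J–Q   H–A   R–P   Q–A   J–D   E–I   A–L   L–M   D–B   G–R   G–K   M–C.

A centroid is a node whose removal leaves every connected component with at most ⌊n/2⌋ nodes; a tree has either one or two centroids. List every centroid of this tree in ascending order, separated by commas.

A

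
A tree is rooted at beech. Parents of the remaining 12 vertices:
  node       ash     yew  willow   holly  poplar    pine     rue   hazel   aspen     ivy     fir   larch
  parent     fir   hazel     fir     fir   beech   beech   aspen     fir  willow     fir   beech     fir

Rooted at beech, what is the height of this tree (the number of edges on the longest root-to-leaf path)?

4

A deepest node is rue, reached by beech – fir – willow – aspen – rue.
That path has 4 edges, so the height is 4.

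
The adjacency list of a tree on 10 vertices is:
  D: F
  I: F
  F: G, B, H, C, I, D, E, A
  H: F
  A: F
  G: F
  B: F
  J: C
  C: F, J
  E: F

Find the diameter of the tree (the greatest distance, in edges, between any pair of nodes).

BFS from J reaches G last, at distance 3; BFS from G confirms no node is farther.
Path: J-C-F-G.

3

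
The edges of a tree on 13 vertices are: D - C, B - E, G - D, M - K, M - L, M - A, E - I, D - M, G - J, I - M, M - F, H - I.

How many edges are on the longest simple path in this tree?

BFS from B reaches J last, at distance 6; BFS from J confirms no node is farther.
Path: B–E–I–M–D–G–J.

6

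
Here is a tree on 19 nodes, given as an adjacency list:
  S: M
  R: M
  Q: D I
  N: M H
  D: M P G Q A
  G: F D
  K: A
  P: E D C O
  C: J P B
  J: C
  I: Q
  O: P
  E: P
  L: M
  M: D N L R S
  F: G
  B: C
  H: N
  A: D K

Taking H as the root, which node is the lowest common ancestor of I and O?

D

Path I→root: I Q D M N H; path O→root: O P D M N H.
First common node: D.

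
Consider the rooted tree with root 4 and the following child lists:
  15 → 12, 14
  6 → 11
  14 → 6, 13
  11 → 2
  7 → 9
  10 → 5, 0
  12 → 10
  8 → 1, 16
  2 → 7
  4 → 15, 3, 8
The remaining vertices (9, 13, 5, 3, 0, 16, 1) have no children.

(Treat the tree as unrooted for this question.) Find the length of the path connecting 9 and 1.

9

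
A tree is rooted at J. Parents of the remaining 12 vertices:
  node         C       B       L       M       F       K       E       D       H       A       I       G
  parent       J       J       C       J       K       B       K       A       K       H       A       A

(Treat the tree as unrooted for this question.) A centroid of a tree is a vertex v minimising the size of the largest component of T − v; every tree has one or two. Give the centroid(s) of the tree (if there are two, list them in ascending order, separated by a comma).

K

Delete K: the remaining components have sizes 5, 5, 1, 1. Max 5 ≤ 6, so K is a centroid.
No neighbour of K does as well, so K is the unique centroid.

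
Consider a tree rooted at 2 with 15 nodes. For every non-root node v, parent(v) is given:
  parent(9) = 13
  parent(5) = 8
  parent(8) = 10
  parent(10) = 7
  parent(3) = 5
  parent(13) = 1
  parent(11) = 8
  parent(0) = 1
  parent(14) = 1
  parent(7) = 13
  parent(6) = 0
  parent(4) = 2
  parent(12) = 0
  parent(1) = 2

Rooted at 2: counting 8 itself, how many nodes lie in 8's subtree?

Descendants of 8 (including itself): 8, 5, 11, 3. That's 4.

4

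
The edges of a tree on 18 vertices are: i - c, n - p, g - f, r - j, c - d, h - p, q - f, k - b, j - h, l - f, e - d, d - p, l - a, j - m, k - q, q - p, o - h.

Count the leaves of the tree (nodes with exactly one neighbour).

Exactly 9 nodes have a single neighbour: a, b, e, g, i, m, n, o, r.

9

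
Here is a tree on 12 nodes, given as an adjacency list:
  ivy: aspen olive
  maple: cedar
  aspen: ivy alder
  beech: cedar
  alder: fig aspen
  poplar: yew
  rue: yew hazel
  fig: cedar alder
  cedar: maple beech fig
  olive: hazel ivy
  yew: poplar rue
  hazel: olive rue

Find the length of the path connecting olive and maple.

6

The path is olive - ivy - aspen - alder - fig - cedar - maple, which has 6 edges.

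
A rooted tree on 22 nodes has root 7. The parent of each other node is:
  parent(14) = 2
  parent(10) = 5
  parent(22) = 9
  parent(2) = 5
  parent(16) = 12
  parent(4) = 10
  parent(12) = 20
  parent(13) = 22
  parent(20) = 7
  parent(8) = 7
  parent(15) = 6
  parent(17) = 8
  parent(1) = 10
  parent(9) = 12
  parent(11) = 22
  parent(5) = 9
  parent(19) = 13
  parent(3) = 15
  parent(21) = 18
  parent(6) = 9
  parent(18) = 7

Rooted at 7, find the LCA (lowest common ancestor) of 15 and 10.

9

Path 15→root: 15 6 9 12 20 7; path 10→root: 10 5 9 12 20 7.
First common node: 9.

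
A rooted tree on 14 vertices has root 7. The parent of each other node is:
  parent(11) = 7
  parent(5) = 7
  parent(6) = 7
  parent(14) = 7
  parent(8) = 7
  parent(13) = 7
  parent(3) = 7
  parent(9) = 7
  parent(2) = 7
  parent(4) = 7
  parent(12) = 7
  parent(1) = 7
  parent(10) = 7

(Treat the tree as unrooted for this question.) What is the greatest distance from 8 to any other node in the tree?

Distances from 8 peak at 2, attained at 1 (4, 11, 3, 5, 2, 14, 10, 13, 12, 9, 6 also at distance 2).
8–7–1

2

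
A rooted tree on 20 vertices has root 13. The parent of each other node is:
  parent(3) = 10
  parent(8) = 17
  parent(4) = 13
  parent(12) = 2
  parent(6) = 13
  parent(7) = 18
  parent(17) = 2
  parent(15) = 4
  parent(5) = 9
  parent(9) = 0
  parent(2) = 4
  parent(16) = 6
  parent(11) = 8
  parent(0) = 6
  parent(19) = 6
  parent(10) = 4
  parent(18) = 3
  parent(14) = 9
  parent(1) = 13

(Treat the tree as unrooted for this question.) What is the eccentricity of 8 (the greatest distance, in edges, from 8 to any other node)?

8

The node farthest from 8 is 5 (14 also at distance 8), via 8-17-2-4-13-6-0-9-5 — 8 edges.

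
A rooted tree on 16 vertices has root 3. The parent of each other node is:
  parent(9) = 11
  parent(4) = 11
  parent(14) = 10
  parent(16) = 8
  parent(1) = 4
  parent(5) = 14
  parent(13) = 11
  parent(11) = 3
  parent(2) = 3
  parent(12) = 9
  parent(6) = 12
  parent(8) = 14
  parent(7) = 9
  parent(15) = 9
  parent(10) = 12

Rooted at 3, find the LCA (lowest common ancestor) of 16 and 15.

9

Path 16→root: 16 8 14 10 12 9 11 3; path 15→root: 15 9 11 3.
First common node: 9.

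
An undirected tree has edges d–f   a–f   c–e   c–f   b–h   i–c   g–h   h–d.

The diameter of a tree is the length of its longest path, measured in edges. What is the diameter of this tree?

Starting from g, a farthest node is e at distance 5.
One longest path: g - h - d - f - c - e.
So the diameter is 5.

5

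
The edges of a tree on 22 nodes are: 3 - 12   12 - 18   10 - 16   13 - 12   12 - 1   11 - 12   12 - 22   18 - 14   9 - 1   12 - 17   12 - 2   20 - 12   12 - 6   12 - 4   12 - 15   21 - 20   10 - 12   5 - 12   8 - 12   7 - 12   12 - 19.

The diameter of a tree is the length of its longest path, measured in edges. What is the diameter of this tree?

4

A longest path is 21 – 20 – 12 – 10 – 16, with 4 edges.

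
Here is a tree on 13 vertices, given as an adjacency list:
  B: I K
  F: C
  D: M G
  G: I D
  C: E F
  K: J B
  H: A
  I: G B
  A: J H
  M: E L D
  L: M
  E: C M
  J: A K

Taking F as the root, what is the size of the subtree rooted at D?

Descendants of D (including itself): D, G, I, B, K, J, A, H. That's 8.

8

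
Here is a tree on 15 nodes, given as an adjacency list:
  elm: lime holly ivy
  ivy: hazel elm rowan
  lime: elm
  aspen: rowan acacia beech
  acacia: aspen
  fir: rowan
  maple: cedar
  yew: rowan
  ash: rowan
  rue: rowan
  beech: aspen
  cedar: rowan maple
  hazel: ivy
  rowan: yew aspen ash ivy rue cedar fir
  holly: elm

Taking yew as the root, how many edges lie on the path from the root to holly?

4

Path from yew to holly: yew – rowan – ivy – elm – holly, which has 4 edges.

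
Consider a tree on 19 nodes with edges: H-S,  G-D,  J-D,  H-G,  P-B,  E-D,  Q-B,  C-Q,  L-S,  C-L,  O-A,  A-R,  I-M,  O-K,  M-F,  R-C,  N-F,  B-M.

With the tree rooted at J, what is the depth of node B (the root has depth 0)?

8

J → D → G → H → S → L → C → Q → B — 8 edges.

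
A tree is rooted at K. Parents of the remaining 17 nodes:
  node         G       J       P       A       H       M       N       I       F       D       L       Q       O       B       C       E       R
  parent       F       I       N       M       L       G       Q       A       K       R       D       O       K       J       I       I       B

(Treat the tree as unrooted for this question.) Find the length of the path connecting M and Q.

M - G - F - K - O - Q: 5 edges.

5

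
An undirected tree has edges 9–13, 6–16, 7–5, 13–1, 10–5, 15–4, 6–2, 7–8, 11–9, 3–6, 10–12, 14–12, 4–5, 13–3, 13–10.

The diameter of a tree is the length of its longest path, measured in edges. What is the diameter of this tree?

7

BFS from 8 reaches 16 last, at distance 7; BFS from 16 confirms no node is farther.
Path: 8-7-5-10-13-3-6-16.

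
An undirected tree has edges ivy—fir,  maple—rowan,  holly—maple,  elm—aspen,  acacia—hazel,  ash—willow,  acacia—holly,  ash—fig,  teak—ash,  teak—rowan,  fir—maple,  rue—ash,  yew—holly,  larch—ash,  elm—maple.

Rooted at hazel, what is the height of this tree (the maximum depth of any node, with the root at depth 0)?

The longest root-to-leaf path is hazel-acacia-holly-maple-rowan-teak-ash-larch (7 edges).

7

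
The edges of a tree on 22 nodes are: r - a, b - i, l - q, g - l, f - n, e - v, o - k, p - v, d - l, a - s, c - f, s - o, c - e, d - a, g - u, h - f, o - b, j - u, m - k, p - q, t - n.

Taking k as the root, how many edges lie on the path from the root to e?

Path from k to e: k–o–s–a–d–l–q–p–v–e, which has 9 edges.

9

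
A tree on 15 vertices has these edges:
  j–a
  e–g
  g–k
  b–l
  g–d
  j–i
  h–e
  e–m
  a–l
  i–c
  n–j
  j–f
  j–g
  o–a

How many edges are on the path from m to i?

Walking from m: m – e – g – j – i. Length 4.

4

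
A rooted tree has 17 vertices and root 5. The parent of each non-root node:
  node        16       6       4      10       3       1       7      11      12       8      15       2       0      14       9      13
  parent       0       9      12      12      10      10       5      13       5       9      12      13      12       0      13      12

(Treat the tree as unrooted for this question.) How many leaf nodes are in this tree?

Degree-1 nodes: 1, 2, 3, 4, 6, 7, 8, 11, 14, 15, 16 — 11 of them.

11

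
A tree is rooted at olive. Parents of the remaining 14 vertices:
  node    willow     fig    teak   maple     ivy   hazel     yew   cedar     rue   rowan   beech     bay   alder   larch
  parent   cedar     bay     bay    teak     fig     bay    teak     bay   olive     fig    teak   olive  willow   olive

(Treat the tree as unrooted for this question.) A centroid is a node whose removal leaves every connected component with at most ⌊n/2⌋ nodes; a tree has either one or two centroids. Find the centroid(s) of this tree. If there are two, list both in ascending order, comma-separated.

bay

Delete bay: the remaining components have sizes 4, 3, 3, 3, 1. Max 4 ≤ 7, so bay is a centroid.
No neighbour of bay does as well, so bay is the unique centroid.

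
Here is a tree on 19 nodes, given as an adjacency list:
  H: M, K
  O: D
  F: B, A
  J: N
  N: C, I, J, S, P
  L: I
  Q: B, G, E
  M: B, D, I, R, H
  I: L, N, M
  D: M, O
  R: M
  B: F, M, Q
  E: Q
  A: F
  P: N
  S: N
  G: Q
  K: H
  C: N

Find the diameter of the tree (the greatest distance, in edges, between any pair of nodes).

Starting from P, a farthest node is A at distance 6.
One longest path: P – N – I – M – B – F – A.
So the diameter is 6.

6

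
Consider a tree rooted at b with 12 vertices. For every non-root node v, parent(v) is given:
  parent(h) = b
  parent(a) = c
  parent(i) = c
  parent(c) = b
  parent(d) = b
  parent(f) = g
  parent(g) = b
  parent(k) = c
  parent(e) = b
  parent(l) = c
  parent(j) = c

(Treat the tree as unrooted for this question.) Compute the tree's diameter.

4

BFS from f reaches i last, at distance 4; BFS from i confirms no node is farther.
Path: f-g-b-c-i.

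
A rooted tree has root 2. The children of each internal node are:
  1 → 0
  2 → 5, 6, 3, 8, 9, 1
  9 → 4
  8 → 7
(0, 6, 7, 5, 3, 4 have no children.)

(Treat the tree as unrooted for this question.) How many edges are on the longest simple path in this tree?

4

A longest path is 4–9–2–8–7, with 4 edges.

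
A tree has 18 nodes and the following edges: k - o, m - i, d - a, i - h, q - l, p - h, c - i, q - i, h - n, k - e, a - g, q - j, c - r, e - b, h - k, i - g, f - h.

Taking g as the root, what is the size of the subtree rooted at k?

4

k's subtree: {k, e, o, b}, size 4.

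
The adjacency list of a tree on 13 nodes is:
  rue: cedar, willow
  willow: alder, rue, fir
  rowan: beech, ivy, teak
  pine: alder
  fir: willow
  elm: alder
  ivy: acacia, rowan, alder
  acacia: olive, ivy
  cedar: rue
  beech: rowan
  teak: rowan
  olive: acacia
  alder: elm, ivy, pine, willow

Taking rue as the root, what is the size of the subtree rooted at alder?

alder's subtree: {alder, pine, ivy, elm, rowan, acacia, teak, beech, olive}, size 9.

9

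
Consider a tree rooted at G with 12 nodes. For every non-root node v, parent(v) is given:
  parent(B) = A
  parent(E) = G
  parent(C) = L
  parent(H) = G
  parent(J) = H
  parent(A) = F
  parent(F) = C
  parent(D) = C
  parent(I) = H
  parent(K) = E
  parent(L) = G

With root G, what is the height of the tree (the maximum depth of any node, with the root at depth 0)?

B sits deepest: G–L–C–F–A–B — 5 edges from the root.

5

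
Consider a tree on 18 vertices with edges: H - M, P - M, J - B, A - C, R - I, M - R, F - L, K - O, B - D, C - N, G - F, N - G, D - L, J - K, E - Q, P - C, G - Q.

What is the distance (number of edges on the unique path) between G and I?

6

The path is G - N - C - P - M - R - I, which has 6 edges.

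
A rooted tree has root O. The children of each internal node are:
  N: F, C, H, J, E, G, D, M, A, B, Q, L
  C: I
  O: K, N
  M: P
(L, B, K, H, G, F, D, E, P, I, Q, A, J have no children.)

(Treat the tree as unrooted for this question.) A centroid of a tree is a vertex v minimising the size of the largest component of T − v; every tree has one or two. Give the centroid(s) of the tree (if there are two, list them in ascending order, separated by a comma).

N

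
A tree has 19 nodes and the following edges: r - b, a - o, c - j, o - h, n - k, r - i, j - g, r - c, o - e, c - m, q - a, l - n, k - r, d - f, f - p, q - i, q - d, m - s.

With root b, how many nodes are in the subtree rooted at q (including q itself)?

8

The subtree rooted at q contains: q, d, a, f, o, p, e, h — 8 nodes.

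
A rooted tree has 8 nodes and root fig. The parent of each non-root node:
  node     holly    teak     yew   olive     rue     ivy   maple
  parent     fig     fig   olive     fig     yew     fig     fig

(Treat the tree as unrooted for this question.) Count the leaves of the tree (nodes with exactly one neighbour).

Exactly 5 nodes have a single neighbour: holly, ivy, maple, rue, teak.

5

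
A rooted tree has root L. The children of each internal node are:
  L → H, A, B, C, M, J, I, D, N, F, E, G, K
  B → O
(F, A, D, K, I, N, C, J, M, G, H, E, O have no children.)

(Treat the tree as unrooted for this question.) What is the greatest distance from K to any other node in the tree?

A farthest node from K is O.
The path K-L-B-O has 3 edges.

3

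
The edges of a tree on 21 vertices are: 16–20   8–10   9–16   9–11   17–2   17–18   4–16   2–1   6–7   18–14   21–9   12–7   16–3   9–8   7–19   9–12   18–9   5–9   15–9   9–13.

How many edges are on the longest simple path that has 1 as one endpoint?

7

A farthest node from 1 is 6 (19 also at distance 7).
The path 1-2-17-18-9-12-7-6 has 7 edges.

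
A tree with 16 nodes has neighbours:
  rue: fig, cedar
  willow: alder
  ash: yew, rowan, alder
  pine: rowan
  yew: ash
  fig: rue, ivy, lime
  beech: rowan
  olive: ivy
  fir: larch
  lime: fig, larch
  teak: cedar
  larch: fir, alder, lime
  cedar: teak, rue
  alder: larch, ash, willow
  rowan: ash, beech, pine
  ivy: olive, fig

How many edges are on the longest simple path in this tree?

BFS from teak reaches pine last, at distance 9; BFS from pine confirms no node is farther.
Path: teak - cedar - rue - fig - lime - larch - alder - ash - rowan - pine.

9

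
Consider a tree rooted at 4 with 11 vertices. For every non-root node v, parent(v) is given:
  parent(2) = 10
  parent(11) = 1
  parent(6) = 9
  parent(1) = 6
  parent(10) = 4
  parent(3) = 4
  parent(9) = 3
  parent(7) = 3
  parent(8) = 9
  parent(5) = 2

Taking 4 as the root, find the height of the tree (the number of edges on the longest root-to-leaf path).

5

The longest root-to-leaf path is 4–3–9–6–1–11 (5 edges).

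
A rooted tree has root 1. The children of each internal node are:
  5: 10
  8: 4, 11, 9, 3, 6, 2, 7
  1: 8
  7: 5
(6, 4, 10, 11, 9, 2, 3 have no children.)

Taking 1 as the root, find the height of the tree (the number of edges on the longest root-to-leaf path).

4

The longest root-to-leaf path is 1 – 8 – 7 – 5 – 10 (4 edges).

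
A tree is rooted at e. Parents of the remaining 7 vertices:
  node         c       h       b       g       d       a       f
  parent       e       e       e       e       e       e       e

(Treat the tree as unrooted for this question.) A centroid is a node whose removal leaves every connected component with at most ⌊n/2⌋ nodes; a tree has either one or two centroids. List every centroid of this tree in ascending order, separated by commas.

e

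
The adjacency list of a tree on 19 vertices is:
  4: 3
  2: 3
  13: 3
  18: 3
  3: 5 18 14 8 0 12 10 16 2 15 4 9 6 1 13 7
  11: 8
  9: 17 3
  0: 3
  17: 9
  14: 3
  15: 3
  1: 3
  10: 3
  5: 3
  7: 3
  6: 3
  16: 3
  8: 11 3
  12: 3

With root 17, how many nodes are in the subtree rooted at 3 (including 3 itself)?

Descendants of 3 (including itself): 3, 6, 15, 12, 14, 1, 13, 8, 18, 5, 4, 16, 0, 7, 10, 2, 11. That's 17.

17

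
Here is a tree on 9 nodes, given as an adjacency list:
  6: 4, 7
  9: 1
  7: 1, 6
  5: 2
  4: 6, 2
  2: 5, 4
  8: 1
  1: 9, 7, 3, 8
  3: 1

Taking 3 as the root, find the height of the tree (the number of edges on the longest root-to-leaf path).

6

5 sits deepest: 3 – 1 – 7 – 6 – 4 – 2 – 5 — 6 edges from the root.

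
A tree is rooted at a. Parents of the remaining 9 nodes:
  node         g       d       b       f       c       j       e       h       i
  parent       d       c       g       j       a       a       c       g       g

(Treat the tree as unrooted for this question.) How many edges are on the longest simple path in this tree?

6

BFS from h reaches f last, at distance 6; BFS from f confirms no node is farther.
Path: h – g – d – c – a – j – f.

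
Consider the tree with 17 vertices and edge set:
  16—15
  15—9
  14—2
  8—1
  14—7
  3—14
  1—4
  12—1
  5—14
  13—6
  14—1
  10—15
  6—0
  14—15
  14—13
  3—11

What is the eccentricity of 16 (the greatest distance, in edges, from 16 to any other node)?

5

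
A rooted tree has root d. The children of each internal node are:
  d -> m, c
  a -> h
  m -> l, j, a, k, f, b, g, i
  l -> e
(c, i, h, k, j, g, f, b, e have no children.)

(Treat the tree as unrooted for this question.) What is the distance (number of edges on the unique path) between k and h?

3

k–m–a–h: 3 edges.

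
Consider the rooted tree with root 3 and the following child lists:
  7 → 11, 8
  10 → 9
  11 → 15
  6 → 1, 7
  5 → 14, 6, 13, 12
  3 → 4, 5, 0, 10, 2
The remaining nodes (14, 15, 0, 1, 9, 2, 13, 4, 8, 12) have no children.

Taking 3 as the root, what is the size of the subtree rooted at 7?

7's subtree: {7, 8, 11, 15}, size 4.

4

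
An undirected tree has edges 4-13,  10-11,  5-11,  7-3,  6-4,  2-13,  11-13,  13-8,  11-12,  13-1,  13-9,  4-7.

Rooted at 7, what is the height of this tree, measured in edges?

5 sits deepest: 7-4-13-11-5 — 4 edges from the root.

4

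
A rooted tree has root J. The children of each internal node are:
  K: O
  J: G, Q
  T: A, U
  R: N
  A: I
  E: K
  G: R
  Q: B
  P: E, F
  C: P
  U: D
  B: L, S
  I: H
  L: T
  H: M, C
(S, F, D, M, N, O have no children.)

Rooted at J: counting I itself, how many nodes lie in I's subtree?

9

Descendants of I (including itself): I, H, C, M, P, E, F, K, O. That's 9.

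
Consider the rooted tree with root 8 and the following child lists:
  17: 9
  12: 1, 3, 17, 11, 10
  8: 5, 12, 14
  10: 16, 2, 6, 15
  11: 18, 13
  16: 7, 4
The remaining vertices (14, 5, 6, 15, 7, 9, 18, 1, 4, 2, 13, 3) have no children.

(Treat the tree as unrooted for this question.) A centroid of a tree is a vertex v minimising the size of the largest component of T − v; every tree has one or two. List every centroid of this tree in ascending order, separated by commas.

12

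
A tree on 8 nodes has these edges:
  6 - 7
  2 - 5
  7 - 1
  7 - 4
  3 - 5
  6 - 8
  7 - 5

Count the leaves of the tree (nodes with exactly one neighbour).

5

The leaves are 1, 2, 3, 4, 8.
That is 5 leaves.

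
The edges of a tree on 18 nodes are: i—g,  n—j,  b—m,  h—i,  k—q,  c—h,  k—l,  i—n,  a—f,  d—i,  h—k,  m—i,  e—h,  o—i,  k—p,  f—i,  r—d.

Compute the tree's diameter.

5

Starting from l, a farthest node is b at distance 5.
One longest path: l – k – h – i – m – b.
So the diameter is 5.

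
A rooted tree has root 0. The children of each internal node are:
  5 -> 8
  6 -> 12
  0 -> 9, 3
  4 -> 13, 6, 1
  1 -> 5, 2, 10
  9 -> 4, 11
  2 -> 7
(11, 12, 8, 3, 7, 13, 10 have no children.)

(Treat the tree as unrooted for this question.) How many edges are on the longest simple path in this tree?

Starting from 3, a farthest node is 7 at distance 6.
One longest path: 3–0–9–4–1–2–7.
So the diameter is 6.

6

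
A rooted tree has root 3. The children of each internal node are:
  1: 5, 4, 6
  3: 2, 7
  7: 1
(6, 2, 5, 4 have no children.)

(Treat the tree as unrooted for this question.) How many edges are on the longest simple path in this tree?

4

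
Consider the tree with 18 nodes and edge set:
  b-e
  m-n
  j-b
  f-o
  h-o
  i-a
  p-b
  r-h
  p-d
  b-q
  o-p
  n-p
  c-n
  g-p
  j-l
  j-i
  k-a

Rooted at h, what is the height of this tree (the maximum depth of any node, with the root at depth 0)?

k sits deepest: h–o–p–b–j–i–a–k — 7 edges from the root.

7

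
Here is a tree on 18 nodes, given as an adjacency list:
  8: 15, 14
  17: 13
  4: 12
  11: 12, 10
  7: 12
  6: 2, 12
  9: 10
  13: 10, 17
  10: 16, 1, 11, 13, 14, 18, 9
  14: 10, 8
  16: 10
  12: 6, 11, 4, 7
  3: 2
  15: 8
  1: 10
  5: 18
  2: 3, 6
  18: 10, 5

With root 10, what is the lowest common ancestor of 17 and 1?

Ancestors of 17 (toward the root): 17, 13, 10.
Ancestors of 1: 1, 10.
The deepest node appearing in both lists is 10.

10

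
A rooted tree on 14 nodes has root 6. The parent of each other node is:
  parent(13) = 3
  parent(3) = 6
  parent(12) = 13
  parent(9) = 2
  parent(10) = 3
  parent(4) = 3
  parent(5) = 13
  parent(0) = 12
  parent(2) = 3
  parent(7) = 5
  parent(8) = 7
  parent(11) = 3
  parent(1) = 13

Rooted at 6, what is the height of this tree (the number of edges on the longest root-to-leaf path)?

5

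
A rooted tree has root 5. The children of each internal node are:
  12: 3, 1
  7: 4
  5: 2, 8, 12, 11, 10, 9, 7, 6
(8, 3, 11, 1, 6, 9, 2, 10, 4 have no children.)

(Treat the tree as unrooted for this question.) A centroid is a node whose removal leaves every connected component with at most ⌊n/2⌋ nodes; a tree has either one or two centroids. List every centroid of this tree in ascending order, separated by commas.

Delete 5: the remaining components have sizes 3, 2, 1, 1, 1, 1, 1, 1. Max 3 ≤ 6, so 5 is a centroid.
No neighbour of 5 does as well, so 5 is the unique centroid.

5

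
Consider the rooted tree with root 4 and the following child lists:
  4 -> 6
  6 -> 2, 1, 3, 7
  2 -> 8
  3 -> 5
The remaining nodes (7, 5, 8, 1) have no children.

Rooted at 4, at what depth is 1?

2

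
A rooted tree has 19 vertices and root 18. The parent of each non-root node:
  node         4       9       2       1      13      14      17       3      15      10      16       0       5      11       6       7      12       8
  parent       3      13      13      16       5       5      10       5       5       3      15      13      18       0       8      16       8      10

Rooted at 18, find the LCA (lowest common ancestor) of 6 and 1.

5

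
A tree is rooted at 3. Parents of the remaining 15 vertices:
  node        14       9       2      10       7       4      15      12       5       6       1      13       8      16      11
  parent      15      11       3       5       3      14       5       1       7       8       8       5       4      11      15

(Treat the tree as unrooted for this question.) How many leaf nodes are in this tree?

Degree-1 nodes: 2, 6, 9, 10, 12, 13, 16 — 7 of them.

7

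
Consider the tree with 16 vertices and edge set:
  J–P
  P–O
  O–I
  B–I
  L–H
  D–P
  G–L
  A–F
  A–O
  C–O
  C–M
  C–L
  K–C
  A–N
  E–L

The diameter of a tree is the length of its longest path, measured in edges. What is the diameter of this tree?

5

Starting from G, a farthest node is B at distance 5.
One longest path: G – L – C – O – I – B.
So the diameter is 5.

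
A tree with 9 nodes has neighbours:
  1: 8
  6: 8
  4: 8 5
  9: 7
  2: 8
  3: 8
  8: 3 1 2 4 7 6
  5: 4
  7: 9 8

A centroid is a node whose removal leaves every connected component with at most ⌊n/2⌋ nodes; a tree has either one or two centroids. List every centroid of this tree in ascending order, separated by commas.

Removing 8 splits the tree into components of sizes 2, 2, 1, 1, 1, 1; the largest is 2 ≤ ⌊9/2⌋ = 4.
Every other node leaves some component of size > 4, so the centroid is unique.

8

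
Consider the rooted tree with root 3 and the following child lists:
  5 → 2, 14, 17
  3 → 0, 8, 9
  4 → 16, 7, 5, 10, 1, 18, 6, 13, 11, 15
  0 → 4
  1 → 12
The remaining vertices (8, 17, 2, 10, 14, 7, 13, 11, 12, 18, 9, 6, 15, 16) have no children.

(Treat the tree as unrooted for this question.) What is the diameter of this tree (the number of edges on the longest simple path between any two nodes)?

5

A longest path is 9 - 3 - 0 - 4 - 5 - 2, with 5 edges.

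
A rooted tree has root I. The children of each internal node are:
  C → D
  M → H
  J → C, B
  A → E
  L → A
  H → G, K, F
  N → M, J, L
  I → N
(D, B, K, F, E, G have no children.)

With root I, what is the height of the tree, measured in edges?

A deepest node is F, reached by I-N-M-H-F.
That path has 4 edges, so the height is 4.

4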